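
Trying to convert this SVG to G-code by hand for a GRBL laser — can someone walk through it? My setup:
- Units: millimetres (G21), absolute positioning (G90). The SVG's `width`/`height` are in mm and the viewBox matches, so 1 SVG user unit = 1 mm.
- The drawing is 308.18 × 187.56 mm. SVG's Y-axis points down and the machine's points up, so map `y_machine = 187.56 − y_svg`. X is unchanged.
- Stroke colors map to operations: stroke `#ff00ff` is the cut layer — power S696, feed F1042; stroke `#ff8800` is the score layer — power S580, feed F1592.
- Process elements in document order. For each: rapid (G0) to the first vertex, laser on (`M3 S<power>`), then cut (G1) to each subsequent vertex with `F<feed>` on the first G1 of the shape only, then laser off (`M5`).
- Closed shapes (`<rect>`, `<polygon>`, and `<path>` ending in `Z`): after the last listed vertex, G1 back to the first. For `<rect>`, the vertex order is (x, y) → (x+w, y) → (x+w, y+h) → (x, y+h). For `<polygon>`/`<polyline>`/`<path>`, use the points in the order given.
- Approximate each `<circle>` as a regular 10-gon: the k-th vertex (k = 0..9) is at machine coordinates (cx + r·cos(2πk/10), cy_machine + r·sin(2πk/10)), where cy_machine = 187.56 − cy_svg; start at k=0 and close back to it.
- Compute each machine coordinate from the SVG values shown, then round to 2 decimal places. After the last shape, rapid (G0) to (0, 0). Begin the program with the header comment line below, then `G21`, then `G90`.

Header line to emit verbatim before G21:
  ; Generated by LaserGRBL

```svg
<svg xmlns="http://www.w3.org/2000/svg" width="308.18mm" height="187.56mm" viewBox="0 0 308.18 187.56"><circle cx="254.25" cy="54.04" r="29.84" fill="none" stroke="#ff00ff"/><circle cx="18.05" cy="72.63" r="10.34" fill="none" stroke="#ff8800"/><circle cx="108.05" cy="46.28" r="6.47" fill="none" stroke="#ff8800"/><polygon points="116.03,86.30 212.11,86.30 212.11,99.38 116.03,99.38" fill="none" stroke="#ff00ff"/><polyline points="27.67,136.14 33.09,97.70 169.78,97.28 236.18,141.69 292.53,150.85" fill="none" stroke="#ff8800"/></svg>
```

; Generated by LaserGRBL
G21
G90
G0 X284.09 Y133.52
M3 S696
G1 X278.39 Y151.06 F1042
G1 X263.47 Y161.90
G1 X245.03 Y161.90
G1 X230.11 Y151.06
G1 X224.41 Y133.52
G1 X230.11 Y115.98
G1 X245.03 Y105.14
G1 X263.47 Y105.14
G1 X278.39 Y115.98
G1 X284.09 Y133.52
M5
G0 X28.39 Y114.93
M3 S580
G1 X26.42 Y121.01 F1592
G1 X21.25 Y124.76
G1 X14.85 Y124.76
G1 X9.68 Y121.01
G1 X7.71 Y114.93
G1 X9.68 Y108.85
G1 X14.85 Y105.10
G1 X21.25 Y105.10
G1 X26.42 Y108.85
G1 X28.39 Y114.93
M5
G0 X114.52 Y141.28
M3 S580
G1 X113.28 Y145.08 F1592
G1 X110.05 Y147.43
G1 X106.05 Y147.43
G1 X102.82 Y145.08
G1 X101.58 Y141.28
G1 X102.82 Y137.48
G1 X106.05 Y135.13
G1 X110.05 Y135.13
G1 X113.28 Y137.48
G1 X114.52 Y141.28
M5
G0 X116.03 Y101.26
M3 S696
G1 X212.11 Y101.26 F1042
G1 X212.11 Y88.18
G1 X116.03 Y88.18
G1 X116.03 Y101.26
M5
G0 X27.67 Y51.42
M3 S580
G1 X33.09 Y89.86 F1592
G1 X169.78 Y90.28
G1 X236.18 Y45.87
G1 X292.53 Y36.71
M5
G0 X0.00 Y0.00

viewBox `0 0 308.18 187.56` with mm width/height → 1 unit = 1 mm. Flip: y_m = 187.56 − y_svg.

**Shape 1** — `<circle>` circle, stroke `#ff00ff` → cut (S696, F1042). Machine vertices: (284.09,133.52) → (278.39,151.06) → (263.47,161.90) → (245.03,161.90) → (230.11,151.06) → (224.41,133.52) → (230.11,115.98) → (245.03,105.14) → (263.47,105.14) → (278.39,115.98) → (284.09,133.52). Closed: final G1 returns to the first vertex.

**Shape 2** — `<circle>` circle, stroke `#ff8800` → score (S580, F1592). Machine vertices: (28.39,114.93) → (26.42,121.01) → (21.25,124.76) → (14.85,124.76) → (9.68,121.01) → (7.71,114.93) → (9.68,108.85) → (14.85,105.10) → (21.25,105.10) → (26.42,108.85) → (28.39,114.93). Closed: final G1 returns to the first vertex.

**Shape 3** — `<circle>` circle, stroke `#ff8800` → score (S580, F1592). Machine vertices: (114.52,141.28) → (113.28,145.08) → (110.05,147.43) → (106.05,147.43) → (102.82,145.08) → (101.58,141.28) → (102.82,137.48) → (106.05,135.13) → (110.05,135.13) → (113.28,137.48) → (114.52,141.28). Closed: final G1 returns to the first vertex.

**Shape 4** — `<polygon>` rectangle, stroke `#ff00ff` → cut (S696, F1042). Machine vertices: (116.03,101.26) → (212.11,101.26) → (212.11,88.18) → (116.03,88.18) → (116.03,101.26). Closed: final G1 returns to the first vertex.

**Shape 5** — `<polyline>` open polyline, stroke `#ff8800` → score (S580, F1592). Machine vertices: (27.67,51.42) → (33.09,89.86) → (169.78,90.28) → (236.18,45.87) → (292.53,36.71). Open path.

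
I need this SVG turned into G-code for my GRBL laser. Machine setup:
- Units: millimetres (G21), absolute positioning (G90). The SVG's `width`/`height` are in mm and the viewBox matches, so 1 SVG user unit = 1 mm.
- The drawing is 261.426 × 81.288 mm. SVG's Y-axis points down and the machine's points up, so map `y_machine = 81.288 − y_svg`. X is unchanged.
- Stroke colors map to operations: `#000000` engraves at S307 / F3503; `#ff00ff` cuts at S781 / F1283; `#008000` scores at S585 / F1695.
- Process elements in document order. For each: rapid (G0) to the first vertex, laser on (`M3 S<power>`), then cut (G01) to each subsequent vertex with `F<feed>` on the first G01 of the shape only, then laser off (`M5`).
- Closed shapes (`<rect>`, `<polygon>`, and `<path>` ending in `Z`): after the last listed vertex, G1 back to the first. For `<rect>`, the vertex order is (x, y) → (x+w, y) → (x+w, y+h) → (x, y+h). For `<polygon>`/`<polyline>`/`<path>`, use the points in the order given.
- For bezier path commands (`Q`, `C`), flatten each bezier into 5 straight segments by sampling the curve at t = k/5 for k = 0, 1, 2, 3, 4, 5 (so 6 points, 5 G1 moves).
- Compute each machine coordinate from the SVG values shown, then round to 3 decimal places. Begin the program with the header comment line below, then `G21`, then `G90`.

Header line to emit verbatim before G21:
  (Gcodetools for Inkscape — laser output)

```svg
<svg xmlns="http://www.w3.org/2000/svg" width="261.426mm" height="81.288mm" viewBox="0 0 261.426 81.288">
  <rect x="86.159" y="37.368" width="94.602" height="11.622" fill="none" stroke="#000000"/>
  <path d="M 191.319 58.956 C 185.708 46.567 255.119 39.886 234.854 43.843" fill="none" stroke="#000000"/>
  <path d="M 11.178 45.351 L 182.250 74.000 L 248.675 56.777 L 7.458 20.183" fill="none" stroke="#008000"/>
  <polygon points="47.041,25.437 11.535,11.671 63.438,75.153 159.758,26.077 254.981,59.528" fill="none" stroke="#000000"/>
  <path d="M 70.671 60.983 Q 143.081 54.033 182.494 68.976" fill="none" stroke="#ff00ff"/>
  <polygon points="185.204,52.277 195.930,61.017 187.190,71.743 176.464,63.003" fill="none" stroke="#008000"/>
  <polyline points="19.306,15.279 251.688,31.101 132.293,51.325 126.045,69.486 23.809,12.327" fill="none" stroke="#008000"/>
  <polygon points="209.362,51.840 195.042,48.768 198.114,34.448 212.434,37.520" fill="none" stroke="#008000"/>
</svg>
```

(Gcodetools for Inkscape — laser output)
G21
G90
G0 X86.159 Y43.920
M3 S307
G01 X180.761 Y43.920 F3503
G01 X180.761 Y32.298
G01 X86.159 Y32.298
G01 X86.159 Y43.920
M5
G0 X191.319 Y22.332
M3 S307
G01 X195.637 Y29.041 F3503
G01 X210.056 Y34.143
G01 X226.668 Y37.403
G01 X237.569 Y38.582
G01 X234.854 Y37.445
M5
G0 X11.178 Y35.937
M3 S585
G01 X182.250 Y7.288 F1695
G01 X248.675 Y24.511
G01 X7.458 Y61.105
M5
G0 X47.041 Y55.851
M3 S307
G01 X11.535 Y69.617 F3503
G01 X63.438 Y6.135
G01 X159.758 Y55.211
G01 X254.981 Y21.760
G01 X47.041 Y55.851
M5
G0 X70.671 Y20.305
M3 S781
G01 X98.315 Y22.209 F1283
G01 X123.319 Y22.362
G01 X145.684 Y20.764
G01 X165.409 Y17.413
G01 X182.494 Y12.312
M5
G0 X185.204 Y29.011
M3 S585
G01 X195.930 Y20.271 F1695
G01 X187.190 Y9.545
G01 X176.464 Y18.285
G01 X185.204 Y29.011
M5
G0 X19.306 Y66.009
M3 S585
G01 X251.688 Y50.187 F1695
G01 X132.293 Y29.963
G01 X126.045 Y11.802
G01 X23.809 Y68.961
M5
G0 X209.362 Y29.448
M3 S585
G01 X195.042 Y32.520 F1695
G01 X198.114 Y46.840
G01 X212.434 Y43.768
G01 X209.362 Y29.448
M5

Since the viewBox matches the mm dimensions, user units are millimetres directly. The only transform is the Y-flip y_m = 81.288 − y_svg.

Shape 1 is a rectangle drawn with `<rect>`. Its stroke #000000 means engrave at S307, F3503. After flipping Y the toolpath is (86.159,43.920) → (180.761,43.920) → (180.761,32.298) → (86.159,32.298) → (86.159,43.920), returning to the start.

Shape 2 is a cubic bezier drawn with `<path>`. Its stroke #000000 means engrave at S307, F3503. After flipping Y the toolpath is (191.319,22.332) → (195.637,29.041) → (210.056,34.143) → (226.668,37.403) → (237.569,38.582) → (234.854,37.445).

Shape 3 is a open polyline drawn with `<path>`. Its stroke #008000 means score at S585, F1695. After flipping Y the toolpath is (11.178,35.937) → (182.250,7.288) → (248.675,24.511) → (7.458,61.105).

Shape 4 is a closed polygon drawn with `<polygon>`. Its stroke #000000 means engrave at S307, F3503. After flipping Y the toolpath is (47.041,55.851) → (11.535,69.617) → (63.438,6.135) → (159.758,55.211) → (254.981,21.760) → (47.041,55.851), returning to the start.

Shape 5 is a quadratic bezier drawn with `<path>`. Its stroke #ff00ff means cut at S781, F1283. After flipping Y the toolpath is (70.671,20.305) → (98.315,22.209) → (123.319,22.362) → (145.684,20.764) → (165.409,17.413) → (182.494,12.312).

Shape 6 is a regular polygon drawn with `<polygon>`. Its stroke #008000 means score at S585, F1695. After flipping Y the toolpath is (185.204,29.011) → (195.930,20.271) → (187.190,9.545) → (176.464,18.285) → (185.204,29.011), returning to the start.

Shape 7 is a open polyline drawn with `<polyline>`. Its stroke #008000 means score at S585, F1695. After flipping Y the toolpath is (19.306,66.009) → (251.688,50.187) → (132.293,29.963) → (126.045,11.802) → (23.809,68.961).

Shape 8 is a regular polygon drawn with `<polygon>`. Its stroke #008000 means score at S585, F1695. After flipping Y the toolpath is (209.362,29.448) → (195.042,32.520) → (198.114,46.840) → (212.434,43.768) → (209.362,29.448), returning to the start.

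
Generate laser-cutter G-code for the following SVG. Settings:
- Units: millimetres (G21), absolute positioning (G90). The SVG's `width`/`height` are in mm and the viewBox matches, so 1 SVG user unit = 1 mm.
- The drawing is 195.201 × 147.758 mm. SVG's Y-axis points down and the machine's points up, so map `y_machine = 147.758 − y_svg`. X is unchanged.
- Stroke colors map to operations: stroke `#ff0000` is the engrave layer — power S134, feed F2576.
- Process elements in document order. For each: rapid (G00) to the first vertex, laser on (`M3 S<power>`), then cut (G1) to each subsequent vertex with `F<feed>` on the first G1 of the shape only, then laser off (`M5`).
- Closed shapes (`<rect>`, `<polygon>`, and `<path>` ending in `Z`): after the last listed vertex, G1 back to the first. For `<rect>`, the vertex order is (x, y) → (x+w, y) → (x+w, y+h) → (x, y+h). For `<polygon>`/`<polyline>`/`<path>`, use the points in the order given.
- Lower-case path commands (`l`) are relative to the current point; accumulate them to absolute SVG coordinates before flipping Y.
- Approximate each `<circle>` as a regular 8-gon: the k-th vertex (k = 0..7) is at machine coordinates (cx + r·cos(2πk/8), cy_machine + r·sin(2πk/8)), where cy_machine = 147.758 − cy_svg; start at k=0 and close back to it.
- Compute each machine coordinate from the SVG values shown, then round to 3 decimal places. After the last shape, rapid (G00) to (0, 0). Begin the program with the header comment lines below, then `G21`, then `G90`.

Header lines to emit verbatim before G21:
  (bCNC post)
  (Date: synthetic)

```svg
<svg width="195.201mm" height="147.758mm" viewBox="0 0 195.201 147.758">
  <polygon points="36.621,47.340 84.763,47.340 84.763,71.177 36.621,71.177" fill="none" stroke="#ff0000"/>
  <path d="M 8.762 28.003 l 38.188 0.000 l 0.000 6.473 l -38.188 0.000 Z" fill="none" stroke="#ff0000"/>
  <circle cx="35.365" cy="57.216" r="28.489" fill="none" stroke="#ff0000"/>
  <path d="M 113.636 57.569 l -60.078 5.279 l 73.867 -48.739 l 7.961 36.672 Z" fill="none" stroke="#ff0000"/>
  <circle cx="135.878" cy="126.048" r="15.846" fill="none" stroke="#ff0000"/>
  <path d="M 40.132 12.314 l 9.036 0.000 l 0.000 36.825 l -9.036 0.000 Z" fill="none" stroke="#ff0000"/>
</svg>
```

Since the viewBox matches the mm dimensions, user units are millimetres directly. The only transform is the Y-flip y_m = 147.758 − y_svg.

Shape 1 is a rectangle drawn with `<polygon>`. Its stroke #ff0000 means engrave at S134, F2576. After flipping Y the toolpath is (36.621,100.418) → (84.763,100.418) → (84.763,76.581) → (36.621,76.581) → (36.621,100.418), returning to the start.

Shape 2 is a rectangle drawn with `<path>`. Its stroke #ff0000 means engrave at S134, F2576. After flipping Y the toolpath is (8.762,119.755) → (46.950,119.755) → (46.950,113.282) → (8.762,113.282) → (8.762,119.755), returning to the start.

Shape 3 is a circle drawn with `<circle>`. Its stroke #ff0000 means engrave at S134, F2576. After flipping Y the toolpath is (63.854,90.542) → (55.510,110.687) → (35.365,119.031) → (15.220,110.687) → (6.876,90.542) → (15.220,70.397) → (35.365,62.053) → (55.510,70.397) → (63.854,90.542), returning to the start.

Shape 4 is a closed polygon drawn with `<path>`. Its stroke #ff0000 means engrave at S134, F2576. After flipping Y the toolpath is (113.636,90.189) → (53.558,84.910) → (127.425,133.649) → (135.386,96.977) → (113.636,90.189), returning to the start.

Shape 5 is a circle drawn with `<circle>`. Its stroke #ff0000 means engrave at S134, F2576. After flipping Y the toolpath is (151.724,21.710) → (147.083,32.915) → (135.878,37.556) → (124.673,32.915) → (120.032,21.710) → (124.673,10.505) → (135.878,5.864) → (147.083,10.505) → (151.724,21.710), returning to the start.

Shape 6 is a rectangle drawn with `<path>`. Its stroke #ff0000 means engrave at S134, F2576. After flipping Y the toolpath is (40.132,135.444) → (49.168,135.444) → (49.168,98.619) → (40.132,98.619) → (40.132,135.444), returning to the start.

(bCNC post)
(Date: synthetic)
G21
G90
G00 X36.621 Y100.418
M3 S134
G1 X84.763 Y100.418 F2576
G1 X84.763 Y76.581
G1 X36.621 Y76.581
G1 X36.621 Y100.418
M5
G00 X8.762 Y119.755
M3 S134
G1 X46.950 Y119.755 F2576
G1 X46.950 Y113.282
G1 X8.762 Y113.282
G1 X8.762 Y119.755
M5
G00 X63.854 Y90.542
M3 S134
G1 X55.510 Y110.687 F2576
G1 X35.365 Y119.031
G1 X15.220 Y110.687
G1 X6.876 Y90.542
G1 X15.220 Y70.397
G1 X35.365 Y62.053
G1 X55.510 Y70.397
G1 X63.854 Y90.542
M5
G00 X113.636 Y90.189
M3 S134
G1 X53.558 Y84.910 F2576
G1 X127.425 Y133.649
G1 X135.386 Y96.977
G1 X113.636 Y90.189
M5
G00 X151.724 Y21.710
M3 S134
G1 X147.083 Y32.915 F2576
G1 X135.878 Y37.556
G1 X124.673 Y32.915
G1 X120.032 Y21.710
G1 X124.673 Y10.505
G1 X135.878 Y5.864
G1 X147.083 Y10.505
G1 X151.724 Y21.710
M5
G00 X40.132 Y135.444
M3 S134
G1 X49.168 Y135.444 F2576
G1 X49.168 Y98.619
G1 X40.132 Y98.619
G1 X40.132 Y135.444
M5
G00 X0.000 Y0.000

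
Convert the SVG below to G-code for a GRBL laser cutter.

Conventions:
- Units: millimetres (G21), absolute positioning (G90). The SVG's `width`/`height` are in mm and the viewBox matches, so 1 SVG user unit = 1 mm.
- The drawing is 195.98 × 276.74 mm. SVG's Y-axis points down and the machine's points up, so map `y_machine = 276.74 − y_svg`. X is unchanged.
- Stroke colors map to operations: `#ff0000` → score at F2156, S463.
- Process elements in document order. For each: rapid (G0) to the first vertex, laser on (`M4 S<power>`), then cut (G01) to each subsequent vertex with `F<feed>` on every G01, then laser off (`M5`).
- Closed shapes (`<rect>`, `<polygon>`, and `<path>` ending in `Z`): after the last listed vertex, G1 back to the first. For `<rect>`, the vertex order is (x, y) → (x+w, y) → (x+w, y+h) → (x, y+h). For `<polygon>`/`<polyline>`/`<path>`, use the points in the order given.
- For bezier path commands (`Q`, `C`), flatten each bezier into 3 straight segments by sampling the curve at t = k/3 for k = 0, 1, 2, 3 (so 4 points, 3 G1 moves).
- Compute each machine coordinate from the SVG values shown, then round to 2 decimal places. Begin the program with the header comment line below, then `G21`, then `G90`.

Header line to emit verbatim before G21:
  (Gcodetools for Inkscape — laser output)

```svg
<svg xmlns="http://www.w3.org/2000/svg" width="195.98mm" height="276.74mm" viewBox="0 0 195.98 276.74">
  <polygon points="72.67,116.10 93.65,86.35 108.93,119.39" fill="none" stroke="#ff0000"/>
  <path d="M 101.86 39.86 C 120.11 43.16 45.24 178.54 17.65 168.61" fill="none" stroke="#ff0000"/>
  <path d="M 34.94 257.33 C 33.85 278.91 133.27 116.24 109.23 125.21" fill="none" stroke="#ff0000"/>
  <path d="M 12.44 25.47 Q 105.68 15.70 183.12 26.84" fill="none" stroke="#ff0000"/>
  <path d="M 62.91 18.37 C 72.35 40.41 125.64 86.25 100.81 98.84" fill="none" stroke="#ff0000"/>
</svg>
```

(Gcodetools for Inkscape — laser output)
G21
G90
G0 X72.67 Y160.64
M4 S463
G01 X93.65 Y190.39 F2156
G01 X108.93 Y157.35 F2156
G01 X72.67 Y160.64 F2156
M5
G0 X101.86 Y236.88
M4 S463
G01 X94.27 Y199.83 F2156
G01 X55.80 Y136.36 F2156
G01 X17.65 Y108.13 F2156
M5
G0 X34.94 Y19.41
M4 S463
G01 X59.06 Y46.07 F2156
G01 X100.41 Y116.47 F2156
G01 X109.23 Y151.53 F2156
M5
G0 X12.44 Y251.27
M4 S463
G01 X72.84 Y255.46 F2156
G01 X129.74 Y255.00 F2156
G01 X183.12 Y249.90 F2156
M5
G0 X62.91 Y258.37
M4 S463
G01 X82.45 Y230.51 F2156
G01 X104.12 Y199.46 F2156
G01 X100.81 Y177.90 F2156
M5

viewBox `0 0 195.98 276.74` with mm width/height → 1 unit = 1 mm. Flip: y_m = 276.74 − y_svg.

**Shape 1** — `<polygon>` regular polygon, stroke `#ff0000` → score (S463, F2156). Machine vertices: (72.67,160.64) → (93.65,190.39) → (108.93,157.35) → (72.67,160.64). Closed: final G1 returns to the first vertex.

**Shape 2** — `<path>` cubic bezier, stroke `#ff0000` → score (S463, F2156). Control points (SVG): P0=(101.86,39.86), P1=(120.11,43.16), P2=(45.24,178.54), P3=(17.65,168.61); sampled at t=k/3. Machine vertices: (101.86,236.88) → (94.27,199.83) → (55.80,136.36) → (17.65,108.13). Open path.

**Shape 3** — `<path>` cubic bezier, stroke `#ff0000` → score (S463, F2156). Control points (SVG): P0=(34.94,257.33), P1=(33.85,278.91), P2=(133.27,116.24), P3=(109.23,125.21); sampled at t=k/3. Machine vertices: (34.94,19.41) → (59.06,46.07) → (100.41,116.47) → (109.23,151.53). Open path.

**Shape 4** — `<path>` quadratic bezier, stroke `#ff0000` → score (S463, F2156). Control points (SVG): P0=(12.44,25.47), P1=(105.68,15.70), P2=(183.12,26.84); sampled at t=k/3. Machine vertices: (12.44,251.27) → (72.84,255.46) → (129.74,255.00) → (183.12,249.90). Open path.

**Shape 5** — `<path>` cubic bezier, stroke `#ff0000` → score (S463, F2156). Control points (SVG): P0=(62.91,18.37), P1=(72.35,40.41), P2=(125.64,86.25), P3=(100.81,98.84); sampled at t=k/3. Machine vertices: (62.91,258.37) → (82.45,230.51) → (104.12,199.46) → (100.81,177.90). Open path.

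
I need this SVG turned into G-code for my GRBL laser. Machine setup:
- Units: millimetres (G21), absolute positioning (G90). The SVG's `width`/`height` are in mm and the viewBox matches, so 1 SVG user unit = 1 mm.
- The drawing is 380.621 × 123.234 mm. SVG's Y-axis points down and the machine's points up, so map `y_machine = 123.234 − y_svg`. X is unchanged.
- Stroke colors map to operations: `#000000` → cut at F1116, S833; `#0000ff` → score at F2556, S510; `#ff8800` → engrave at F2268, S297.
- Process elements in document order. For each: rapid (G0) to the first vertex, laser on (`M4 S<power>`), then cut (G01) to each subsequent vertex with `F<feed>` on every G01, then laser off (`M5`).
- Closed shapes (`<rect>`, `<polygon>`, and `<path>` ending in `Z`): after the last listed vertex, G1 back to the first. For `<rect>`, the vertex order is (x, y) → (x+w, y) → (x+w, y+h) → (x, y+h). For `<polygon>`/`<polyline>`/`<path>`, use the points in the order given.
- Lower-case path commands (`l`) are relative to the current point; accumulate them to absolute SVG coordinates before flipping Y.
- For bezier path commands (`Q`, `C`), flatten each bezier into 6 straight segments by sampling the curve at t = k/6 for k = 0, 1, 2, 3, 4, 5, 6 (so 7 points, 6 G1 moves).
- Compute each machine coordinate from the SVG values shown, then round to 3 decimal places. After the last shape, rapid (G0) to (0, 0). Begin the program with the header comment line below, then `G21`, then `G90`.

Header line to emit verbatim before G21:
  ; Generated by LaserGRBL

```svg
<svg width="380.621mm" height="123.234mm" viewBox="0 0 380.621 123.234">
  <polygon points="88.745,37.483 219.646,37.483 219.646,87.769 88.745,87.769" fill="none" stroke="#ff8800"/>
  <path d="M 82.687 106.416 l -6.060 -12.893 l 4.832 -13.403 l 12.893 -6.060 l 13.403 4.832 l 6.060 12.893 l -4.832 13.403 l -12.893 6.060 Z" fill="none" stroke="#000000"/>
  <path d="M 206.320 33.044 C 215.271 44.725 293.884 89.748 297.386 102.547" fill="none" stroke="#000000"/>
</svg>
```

; Generated by LaserGRBL
G21
G90
G0 X88.745 Y85.751
M4 S297
G01 X219.646 Y85.751 F2268
G01 X219.646 Y35.465 F2268
G01 X88.745 Y35.465 F2268
G01 X88.745 Y85.751 F2268
M5
G0 X82.687 Y16.818
M4 S833
G01 X76.627 Y29.711 F1116
G01 X81.459 Y43.114 F1116
G01 X94.352 Y49.174 F1116
G01 X107.755 Y44.342 F1116
G01 X113.815 Y31.449 F1116
G01 X108.983 Y18.046 F1116
G01 X96.090 Y11.986 F1116
G01 X82.687 Y16.818 F1116
M5
G0 X206.320 Y90.190
M4 S833
G01 X215.930 Y81.875 F1116
G01 X233.130 Y69.823 F1116
G01 X253.896 Y55.858 F1116
G01 X274.209 Y41.799 F1116
G01 X290.046 Y29.468 F1116
G01 X297.386 Y20.687 F1116
M5
G0 X0.000 Y0.000

1 u = 1 mm; y_m = 123.234 − y.

[1] `<polygon>` rectangle, #ff8800→engrave S297 F2268: (88.745,85.751) → (219.646,85.751) → (219.646,35.465) → (88.745,35.465) → (88.745,85.751) (closed)

[2] `<path>` regular polygon, #000000→cut S833 F1116: (82.687,16.818) → (76.627,29.711) → (81.459,43.114) → (94.352,49.174) → (107.755,44.342) → (113.815,31.449) → (108.983,18.046) → (96.090,11.986) → (82.687,16.818) (closed)

[3] `<path>` cubic bezier, #000000→cut S833 F1116: (206.320,90.190) → (215.930,81.875) → (233.130,69.823) → (253.896,55.858) → (274.209,41.799) → (290.046,29.468) → (297.386,20.687)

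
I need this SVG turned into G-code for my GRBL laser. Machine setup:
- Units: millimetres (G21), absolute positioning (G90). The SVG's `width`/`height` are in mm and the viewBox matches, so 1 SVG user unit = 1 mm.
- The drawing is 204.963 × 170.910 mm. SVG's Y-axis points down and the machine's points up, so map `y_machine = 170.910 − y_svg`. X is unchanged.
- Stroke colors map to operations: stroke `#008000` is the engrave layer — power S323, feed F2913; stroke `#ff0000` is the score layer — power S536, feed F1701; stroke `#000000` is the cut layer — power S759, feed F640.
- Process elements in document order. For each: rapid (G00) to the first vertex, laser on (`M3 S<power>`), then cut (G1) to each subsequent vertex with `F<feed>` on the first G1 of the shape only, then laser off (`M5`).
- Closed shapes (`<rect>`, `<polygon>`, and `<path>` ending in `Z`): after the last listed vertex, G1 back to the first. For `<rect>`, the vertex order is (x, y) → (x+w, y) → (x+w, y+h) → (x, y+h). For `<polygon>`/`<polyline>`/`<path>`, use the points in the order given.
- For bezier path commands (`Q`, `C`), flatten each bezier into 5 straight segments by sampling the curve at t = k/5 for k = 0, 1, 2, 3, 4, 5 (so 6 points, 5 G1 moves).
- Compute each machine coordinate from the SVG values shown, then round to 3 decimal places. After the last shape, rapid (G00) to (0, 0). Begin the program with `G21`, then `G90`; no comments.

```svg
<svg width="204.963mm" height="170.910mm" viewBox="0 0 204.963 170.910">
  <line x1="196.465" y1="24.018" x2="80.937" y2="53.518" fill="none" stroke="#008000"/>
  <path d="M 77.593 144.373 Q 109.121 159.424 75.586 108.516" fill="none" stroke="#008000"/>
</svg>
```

G21
G90
G00 X196.465 Y146.892
M3 S323
G1 X80.937 Y117.392 F2913
M5
G00 X77.593 Y26.537
M3 S323
G1 X87.602 Y23.155 F2913
G1 X92.405 Y25.050
G1 X92.004 Y32.221
G1 X86.397 Y44.669
G1 X75.586 Y62.394
M5
G00 X0.000 Y0.000

1 u = 1 mm; y_m = 170.910 − y.

[1] `<line>` line segment, #008000→engrave S323 F2913: (196.465,146.892) → (80.937,117.392)

[2] `<path>` quadratic bezier, #008000→engrave S323 F2913: (77.593,26.537) → (87.602,23.155) → (92.405,25.050) → (92.004,32.221) → (86.397,44.669) → (75.586,62.394)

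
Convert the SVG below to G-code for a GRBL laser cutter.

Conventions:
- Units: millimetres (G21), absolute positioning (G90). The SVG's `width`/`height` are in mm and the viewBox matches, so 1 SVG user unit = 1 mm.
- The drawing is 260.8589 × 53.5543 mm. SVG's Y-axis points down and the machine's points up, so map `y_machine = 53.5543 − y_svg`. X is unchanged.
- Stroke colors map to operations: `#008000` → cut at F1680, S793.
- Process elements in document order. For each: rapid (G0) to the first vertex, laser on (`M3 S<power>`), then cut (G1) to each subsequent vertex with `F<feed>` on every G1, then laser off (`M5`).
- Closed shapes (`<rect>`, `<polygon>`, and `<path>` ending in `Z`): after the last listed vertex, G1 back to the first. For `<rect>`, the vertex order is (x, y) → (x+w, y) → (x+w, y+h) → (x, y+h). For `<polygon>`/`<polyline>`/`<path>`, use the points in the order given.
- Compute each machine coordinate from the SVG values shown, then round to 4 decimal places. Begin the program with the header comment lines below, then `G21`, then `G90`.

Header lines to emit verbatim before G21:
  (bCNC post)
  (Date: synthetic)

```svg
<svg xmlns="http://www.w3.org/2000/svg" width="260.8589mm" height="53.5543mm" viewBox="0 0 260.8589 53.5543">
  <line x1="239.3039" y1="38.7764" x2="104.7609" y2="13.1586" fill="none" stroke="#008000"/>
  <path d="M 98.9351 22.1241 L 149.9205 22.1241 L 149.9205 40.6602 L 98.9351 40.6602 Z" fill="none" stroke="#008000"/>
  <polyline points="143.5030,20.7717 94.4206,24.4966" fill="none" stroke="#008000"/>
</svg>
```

Since the viewBox matches the mm dimensions, user units are millimetres directly. The only transform is the Y-flip y_m = 53.5543 − y_svg.

Shape 1 is a line segment drawn with `<line>`. Its stroke #008000 means cut at S793, F1680. After flipping Y the toolpath is (239.3039,14.7779) → (104.7609,40.3957).

Shape 2 is a rectangle drawn with `<path>`. Its stroke #008000 means cut at S793, F1680. After flipping Y the toolpath is (98.9351,31.4302) → (149.9205,31.4302) → (149.9205,12.8941) → (98.9351,12.8941) → (98.9351,31.4302), returning to the start.

Shape 3 is a line segment drawn with `<polyline>`. Its stroke #008000 means cut at S793, F1680. After flipping Y the toolpath is (143.5030,32.7826) → (94.4206,29.0577).

(bCNC post)
(Date: synthetic)
G21
G90
G0 X239.3039 Y14.7779
M3 S793
G1 X104.7609 Y40.3957 F1680
M5
G0 X98.9351 Y31.4302
M3 S793
G1 X149.9205 Y31.4302 F1680
G1 X149.9205 Y12.8941 F1680
G1 X98.9351 Y12.8941 F1680
G1 X98.9351 Y31.4302 F1680
M5
G0 X143.5030 Y32.7826
M3 S793
G1 X94.4206 Y29.0577 F1680
M5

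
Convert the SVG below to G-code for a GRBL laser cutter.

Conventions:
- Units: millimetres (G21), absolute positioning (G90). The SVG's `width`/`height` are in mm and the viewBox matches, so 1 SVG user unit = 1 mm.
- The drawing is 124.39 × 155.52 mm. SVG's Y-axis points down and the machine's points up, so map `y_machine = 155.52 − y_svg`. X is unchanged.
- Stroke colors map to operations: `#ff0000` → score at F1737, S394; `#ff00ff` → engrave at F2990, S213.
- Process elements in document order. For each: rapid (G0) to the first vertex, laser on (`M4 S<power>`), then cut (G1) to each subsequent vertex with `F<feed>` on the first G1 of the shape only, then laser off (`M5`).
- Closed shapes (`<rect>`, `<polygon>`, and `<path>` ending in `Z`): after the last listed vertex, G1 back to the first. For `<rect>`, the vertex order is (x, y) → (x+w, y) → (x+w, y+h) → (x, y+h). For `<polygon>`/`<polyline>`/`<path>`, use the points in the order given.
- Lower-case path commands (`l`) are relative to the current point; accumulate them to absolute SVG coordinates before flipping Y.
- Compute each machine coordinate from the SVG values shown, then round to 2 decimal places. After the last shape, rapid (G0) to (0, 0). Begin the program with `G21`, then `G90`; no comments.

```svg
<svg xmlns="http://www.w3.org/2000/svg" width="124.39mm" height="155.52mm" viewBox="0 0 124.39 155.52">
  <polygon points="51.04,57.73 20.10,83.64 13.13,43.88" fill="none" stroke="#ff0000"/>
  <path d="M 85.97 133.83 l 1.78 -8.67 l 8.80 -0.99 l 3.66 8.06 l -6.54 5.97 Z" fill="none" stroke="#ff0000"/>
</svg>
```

G21
G90
G0 X51.04 Y97.79
M4 S394
G1 X20.10 Y71.88 F1737
G1 X13.13 Y111.64
G1 X51.04 Y97.79
M5
G0 X85.97 Y21.69
M4 S394
G1 X87.75 Y30.36 F1737
G1 X96.55 Y31.35
G1 X100.21 Y23.29
G1 X93.67 Y17.32
G1 X85.97 Y21.69
M5
G0 X0.00 Y0.00

viewBox `0 0 124.39 155.52` with mm width/height → 1 unit = 1 mm. Flip: y_m = 155.52 − y_svg.

**Shape 1** — `<polygon>` regular polygon, stroke `#ff0000` → score (S394, F1737). Machine vertices: (51.04,97.79) → (20.10,71.88) → (13.13,111.64) → (51.04,97.79). Closed: final G1 returns to the first vertex.

**Shape 2** — `<path>` regular polygon, stroke `#ff0000` → score (S394, F1737). Machine vertices: (85.97,21.69) → (87.75,30.36) → (96.55,31.35) → (100.21,23.29) → (93.67,17.32) → (85.97,21.69). Closed: final G1 returns to the first vertex.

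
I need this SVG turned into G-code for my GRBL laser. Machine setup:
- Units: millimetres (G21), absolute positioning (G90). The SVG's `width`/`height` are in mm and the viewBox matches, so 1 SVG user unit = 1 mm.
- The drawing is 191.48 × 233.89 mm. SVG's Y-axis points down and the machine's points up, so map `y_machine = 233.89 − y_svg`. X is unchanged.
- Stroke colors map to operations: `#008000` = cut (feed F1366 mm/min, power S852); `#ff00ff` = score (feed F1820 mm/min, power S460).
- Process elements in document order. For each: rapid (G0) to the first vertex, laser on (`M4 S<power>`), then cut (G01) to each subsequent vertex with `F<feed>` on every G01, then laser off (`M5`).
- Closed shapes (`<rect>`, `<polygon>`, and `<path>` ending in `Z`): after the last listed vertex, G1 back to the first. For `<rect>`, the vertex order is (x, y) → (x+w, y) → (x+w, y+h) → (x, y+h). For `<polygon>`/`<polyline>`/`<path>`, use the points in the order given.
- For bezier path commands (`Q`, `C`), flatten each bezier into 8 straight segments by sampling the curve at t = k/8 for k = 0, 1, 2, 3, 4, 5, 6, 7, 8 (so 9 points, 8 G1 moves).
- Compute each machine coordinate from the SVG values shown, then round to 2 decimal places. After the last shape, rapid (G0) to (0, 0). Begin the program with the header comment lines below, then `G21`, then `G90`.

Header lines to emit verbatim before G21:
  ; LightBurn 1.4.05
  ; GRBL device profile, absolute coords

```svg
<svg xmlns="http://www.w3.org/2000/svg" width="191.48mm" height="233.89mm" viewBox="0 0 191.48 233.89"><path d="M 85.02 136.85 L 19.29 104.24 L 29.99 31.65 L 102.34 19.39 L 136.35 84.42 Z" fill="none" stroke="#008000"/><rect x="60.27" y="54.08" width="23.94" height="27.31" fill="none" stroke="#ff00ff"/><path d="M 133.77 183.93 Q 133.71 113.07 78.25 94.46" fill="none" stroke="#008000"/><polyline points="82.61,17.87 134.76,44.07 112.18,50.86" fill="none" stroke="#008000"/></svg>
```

Since the viewBox matches the mm dimensions, user units are millimetres directly. The only transform is the Y-flip y_m = 233.89 − y_svg.

Shape 1 is a regular polygon drawn with `<path>`. Its stroke #008000 means cut at S852, F1366. After flipping Y the toolpath is (85.02,97.04) → (19.29,129.65) → (29.99,202.24) → (102.34,214.50) → (136.35,149.47) → (85.02,97.04), returning to the start.

Shape 2 is a rectangle drawn with `<rect>`. Its stroke #ff00ff means score at S460, F1820. After flipping Y the toolpath is (60.27,179.81) → (84.21,179.81) → (84.21,152.50) → (60.27,152.50) → (60.27,179.81), returning to the start.

Shape 3 is a quadratic bezier drawn with `<path>`. Its stroke #008000 means cut at S852, F1366. After flipping Y the toolpath is (133.77,49.96) → (132.89,66.86) → (130.28,82.12) → (125.93,95.76) → (119.86,107.76) → (112.05,118.12) → (102.52,126.86) → (91.25,133.96) → (78.25,139.43).

Shape 4 is a open polyline drawn with `<polyline>`. Its stroke #008000 means cut at S852, F1366. After flipping Y the toolpath is (82.61,216.02) → (134.76,189.82) → (112.18,183.03).

; LightBurn 1.4.05
; GRBL device profile, absolute coords
G21
G90
G0 X85.02 Y97.04
M4 S852
G01 X19.29 Y129.65 F1366
G01 X29.99 Y202.24 F1366
G01 X102.34 Y214.50 F1366
G01 X136.35 Y149.47 F1366
G01 X85.02 Y97.04 F1366
M5
G0 X60.27 Y179.81
M4 S460
G01 X84.21 Y179.81 F1820
G01 X84.21 Y152.50 F1820
G01 X60.27 Y152.50 F1820
G01 X60.27 Y179.81 F1820
M5
G0 X133.77 Y49.96
M4 S852
G01 X132.89 Y66.86 F1366
G01 X130.28 Y82.12 F1366
G01 X125.93 Y95.76 F1366
G01 X119.86 Y107.76 F1366
G01 X112.05 Y118.12 F1366
G01 X102.52 Y126.86 F1366
G01 X91.25 Y133.96 F1366
G01 X78.25 Y139.43 F1366
M5
G0 X82.61 Y216.02
M4 S852
G01 X134.76 Y189.82 F1366
G01 X112.18 Y183.03 F1366
M5
G0 X0.00 Y0.00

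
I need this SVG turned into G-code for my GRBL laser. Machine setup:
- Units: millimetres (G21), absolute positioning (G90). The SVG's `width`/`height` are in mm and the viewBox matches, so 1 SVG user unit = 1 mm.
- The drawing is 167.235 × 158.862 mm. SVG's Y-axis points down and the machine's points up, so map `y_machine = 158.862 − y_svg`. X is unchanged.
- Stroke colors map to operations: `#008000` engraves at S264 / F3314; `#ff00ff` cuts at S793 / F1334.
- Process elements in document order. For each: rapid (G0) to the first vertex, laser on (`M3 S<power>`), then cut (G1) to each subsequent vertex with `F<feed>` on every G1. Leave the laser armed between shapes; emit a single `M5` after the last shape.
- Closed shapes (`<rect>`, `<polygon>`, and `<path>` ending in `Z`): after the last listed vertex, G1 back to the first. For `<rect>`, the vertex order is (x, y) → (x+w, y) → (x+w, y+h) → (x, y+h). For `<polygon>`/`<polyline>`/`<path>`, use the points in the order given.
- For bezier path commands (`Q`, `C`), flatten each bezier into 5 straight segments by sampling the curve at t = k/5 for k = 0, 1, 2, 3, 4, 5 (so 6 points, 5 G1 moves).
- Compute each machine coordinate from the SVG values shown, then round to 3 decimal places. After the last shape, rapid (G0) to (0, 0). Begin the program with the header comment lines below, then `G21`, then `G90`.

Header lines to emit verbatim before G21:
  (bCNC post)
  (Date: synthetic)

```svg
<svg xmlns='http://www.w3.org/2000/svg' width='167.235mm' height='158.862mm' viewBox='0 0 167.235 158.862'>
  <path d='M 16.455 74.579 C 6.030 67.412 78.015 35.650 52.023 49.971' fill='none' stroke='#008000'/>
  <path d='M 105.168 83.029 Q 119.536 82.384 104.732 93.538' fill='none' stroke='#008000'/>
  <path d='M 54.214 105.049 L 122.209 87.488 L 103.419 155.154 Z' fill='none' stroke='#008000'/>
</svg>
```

(bCNC post)
(Date: synthetic)
G21
G90
G0 X16.455 Y84.283
M3 S264
G1 X18.646 Y90.969 F3314
G1 X31.957 Y100.166 F3314
G1 X47.729 Y108.480 F3314
G1 X57.304 Y112.519 F3314
G1 X52.023 Y108.891 F3314
G0 X105.168 Y75.833
M3 S264
G1 X109.748 Y75.619 F3314
G1 X111.995 Y74.461 F3314
G1 X111.908 Y72.359 F3314
G1 X109.487 Y69.314 F3314
G1 X104.732 Y65.324 F3314
G0 X54.214 Y53.813
M3 S264
G1 X122.209 Y71.374 F3314
G1 X103.419 Y3.708 F3314
G1 X54.214 Y53.813 F3314
M5
G0 X0.000 Y0.000

1 u = 1 mm; y_m = 158.862 − y.

[1] `<path>` cubic bezier, #008000→engrave S264 F3314: (16.455,84.283) → (18.646,90.969) → (31.957,100.166) → (47.729,108.480) → (57.304,112.519) → (52.023,108.891)

[2] `<path>` quadratic bezier, #008000→engrave S264 F3314: (105.168,75.833) → (109.748,75.619) → (111.995,74.461) → (111.908,72.359) → (109.487,69.314) → (104.732,65.324)

[3] `<path>` regular polygon, #008000→engrave S264 F3314: (54.214,53.813) → (122.209,71.374) → (103.419,3.708) → (54.214,53.813) (closed)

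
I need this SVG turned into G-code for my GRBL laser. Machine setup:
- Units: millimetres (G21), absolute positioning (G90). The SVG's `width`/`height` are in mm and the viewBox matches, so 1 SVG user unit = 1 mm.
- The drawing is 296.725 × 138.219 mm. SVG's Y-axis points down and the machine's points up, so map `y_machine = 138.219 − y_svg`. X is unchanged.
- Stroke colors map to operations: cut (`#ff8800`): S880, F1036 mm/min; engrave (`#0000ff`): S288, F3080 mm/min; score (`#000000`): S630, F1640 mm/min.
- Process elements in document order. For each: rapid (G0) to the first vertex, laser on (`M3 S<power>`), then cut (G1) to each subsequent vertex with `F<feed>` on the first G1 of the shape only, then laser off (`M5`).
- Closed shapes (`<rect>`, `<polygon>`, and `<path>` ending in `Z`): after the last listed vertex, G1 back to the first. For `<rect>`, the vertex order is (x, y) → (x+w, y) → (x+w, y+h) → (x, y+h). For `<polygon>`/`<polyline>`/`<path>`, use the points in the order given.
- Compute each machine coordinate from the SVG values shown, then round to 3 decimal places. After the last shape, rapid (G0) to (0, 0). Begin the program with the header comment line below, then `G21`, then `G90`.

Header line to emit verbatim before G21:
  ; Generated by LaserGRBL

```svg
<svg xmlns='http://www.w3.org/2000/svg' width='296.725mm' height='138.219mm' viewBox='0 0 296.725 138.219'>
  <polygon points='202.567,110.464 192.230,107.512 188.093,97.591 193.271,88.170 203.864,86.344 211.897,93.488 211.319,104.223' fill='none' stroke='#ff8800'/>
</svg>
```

viewBox `0 0 296.725 138.219` with mm width/height → 1 unit = 1 mm. Flip: y_m = 138.219 − y_svg.

**Shape 1** — `<polygon>` regular polygon, stroke `#ff8800` → cut (S880, F1036). Machine vertices: (202.567,27.755) → (192.230,30.707) → (188.093,40.628) → (193.271,50.049) → (203.864,51.875) → (211.897,44.731) → (211.319,33.996) → (202.567,27.755). Closed: final G1 returns to the first vertex.

; Generated by LaserGRBL
G21
G90
G0 X202.567 Y27.755
M3 S880
G1 X192.230 Y30.707 F1036
G1 X188.093 Y40.628
G1 X193.271 Y50.049
G1 X203.864 Y51.875
G1 X211.897 Y44.731
G1 X211.319 Y33.996
G1 X202.567 Y27.755
M5
G0 X0.000 Y0.000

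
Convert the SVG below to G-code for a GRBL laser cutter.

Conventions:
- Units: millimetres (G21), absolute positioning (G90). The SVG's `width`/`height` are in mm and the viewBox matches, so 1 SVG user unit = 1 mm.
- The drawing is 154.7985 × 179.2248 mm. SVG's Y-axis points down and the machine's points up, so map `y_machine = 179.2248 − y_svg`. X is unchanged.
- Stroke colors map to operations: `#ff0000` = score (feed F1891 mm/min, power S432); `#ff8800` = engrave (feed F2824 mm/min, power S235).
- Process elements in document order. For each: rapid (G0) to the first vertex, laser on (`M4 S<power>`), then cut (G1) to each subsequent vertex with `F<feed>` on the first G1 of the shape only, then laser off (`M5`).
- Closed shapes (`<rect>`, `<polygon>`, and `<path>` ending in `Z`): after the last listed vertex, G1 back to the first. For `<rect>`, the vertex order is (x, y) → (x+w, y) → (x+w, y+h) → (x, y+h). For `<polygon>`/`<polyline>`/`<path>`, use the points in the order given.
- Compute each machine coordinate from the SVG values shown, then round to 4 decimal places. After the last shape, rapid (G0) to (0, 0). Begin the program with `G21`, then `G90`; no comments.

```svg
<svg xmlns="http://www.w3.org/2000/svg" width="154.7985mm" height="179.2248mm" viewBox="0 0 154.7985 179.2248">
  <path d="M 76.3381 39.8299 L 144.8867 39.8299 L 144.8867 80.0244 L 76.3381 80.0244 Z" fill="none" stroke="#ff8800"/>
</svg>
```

viewBox `0 0 154.7985 179.2248` with mm width/height → 1 unit = 1 mm. Flip: y_m = 179.2248 − y_svg.

**Shape 1** — `<path>` rectangle, stroke `#ff8800` → engrave (S235, F2824). Machine vertices: (76.3381,139.3949) → (144.8867,139.3949) → (144.8867,99.2004) → (76.3381,99.2004) → (76.3381,139.3949). Closed: final G1 returns to the first vertex.

G21
G90
G0 X76.3381 Y139.3949
M4 S235
G1 X144.8867 Y139.3949 F2824
G1 X144.8867 Y99.2004
G1 X76.3381 Y99.2004
G1 X76.3381 Y139.3949
M5
G0 X0.0000 Y0.0000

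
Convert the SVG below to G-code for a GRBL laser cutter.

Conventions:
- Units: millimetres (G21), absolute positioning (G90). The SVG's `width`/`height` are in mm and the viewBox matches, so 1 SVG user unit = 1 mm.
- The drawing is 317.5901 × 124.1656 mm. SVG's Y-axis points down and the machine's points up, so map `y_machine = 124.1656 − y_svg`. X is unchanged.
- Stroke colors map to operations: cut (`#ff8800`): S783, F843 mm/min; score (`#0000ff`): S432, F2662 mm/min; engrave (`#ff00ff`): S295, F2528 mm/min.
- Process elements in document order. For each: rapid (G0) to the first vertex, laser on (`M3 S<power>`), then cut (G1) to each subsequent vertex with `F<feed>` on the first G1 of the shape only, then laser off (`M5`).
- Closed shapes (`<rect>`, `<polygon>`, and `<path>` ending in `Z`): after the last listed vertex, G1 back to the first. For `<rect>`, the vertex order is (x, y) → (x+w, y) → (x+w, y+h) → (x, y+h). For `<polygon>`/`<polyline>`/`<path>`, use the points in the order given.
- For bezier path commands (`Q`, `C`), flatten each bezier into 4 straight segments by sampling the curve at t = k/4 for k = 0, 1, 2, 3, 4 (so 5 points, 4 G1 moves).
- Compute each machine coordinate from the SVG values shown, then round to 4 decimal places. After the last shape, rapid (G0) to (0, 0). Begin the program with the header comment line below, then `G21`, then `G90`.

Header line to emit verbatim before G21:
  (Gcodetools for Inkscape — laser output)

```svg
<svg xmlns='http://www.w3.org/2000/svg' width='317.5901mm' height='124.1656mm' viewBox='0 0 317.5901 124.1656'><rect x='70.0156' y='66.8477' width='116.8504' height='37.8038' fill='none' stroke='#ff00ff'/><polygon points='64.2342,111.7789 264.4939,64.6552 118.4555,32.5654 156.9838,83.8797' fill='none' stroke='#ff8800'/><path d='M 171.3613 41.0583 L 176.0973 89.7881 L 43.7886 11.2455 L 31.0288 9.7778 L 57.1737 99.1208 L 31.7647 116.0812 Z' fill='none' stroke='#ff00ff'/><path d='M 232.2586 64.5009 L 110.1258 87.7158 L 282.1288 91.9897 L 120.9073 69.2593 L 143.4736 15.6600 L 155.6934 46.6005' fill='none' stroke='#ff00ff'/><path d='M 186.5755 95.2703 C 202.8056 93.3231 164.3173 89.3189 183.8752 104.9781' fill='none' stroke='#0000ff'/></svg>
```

(Gcodetools for Inkscape — laser output)
G21
G90
G0 X70.0156 Y57.3179
M3 S295
G1 X186.8660 Y57.3179 F2528
G1 X186.8660 Y19.5141
G1 X70.0156 Y19.5141
G1 X70.0156 Y57.3179
M5
G0 X64.2342 Y12.3867
M3 S783
G1 X264.4939 Y59.5104 F843
G1 X118.4555 Y91.6002
G1 X156.9838 Y40.2859
G1 X64.2342 Y12.3867
M5
G0 X171.3613 Y83.1073
M3 S295
G1 X176.0973 Y34.3775 F2528
G1 X43.7886 Y112.9201
G1 X31.0288 Y114.3878
G1 X57.1737 Y25.0448
G1 X31.7647 Y8.0844
G1 X171.3613 Y83.1073
M5
G0 X232.2586 Y59.6647
M3 S295
G1 X110.1258 Y36.4498 F2528
G1 X282.1288 Y32.1759
G1 X120.9073 Y54.9063
G1 X143.4736 Y108.5056
G1 X155.6934 Y77.5651
M5
G0 X186.5755 Y28.8953
M3 S432
G1 X190.2503 Y30.4020 F2662
G1 X183.9774 Y30.6438
G1 X178.3285 Y27.5844
G1 X183.8752 Y19.1875
M5
G0 X0.0000 Y0.0000

1 u = 1 mm; y_m = 124.1656 − y.

[1] `<rect>` rectangle, #ff00ff→engrave S295 F2528: (70.0156,57.3179) → (186.8660,57.3179) → (186.8660,19.5141) → (70.0156,19.5141) → (70.0156,57.3179) (closed)

[2] `<polygon>` closed polygon, #ff8800→cut S783 F843: (64.2342,12.3867) → (264.4939,59.5104) → (118.4555,91.6002) → (156.9838,40.2859) → (64.2342,12.3867) (closed)

[3] `<path>` closed polygon, #ff00ff→engrave S295 F2528: (171.3613,83.1073) → (176.0973,34.3775) → (43.7886,112.9201) → (31.0288,114.3878) → (57.1737,25.0448) → (31.7647,8.0844) → (171.3613,83.1073) (closed)

[4] `<path>` open polyline, #ff00ff→engrave S295 F2528: (232.2586,59.6647) → (110.1258,36.4498) → (282.1288,32.1759) → (120.9073,54.9063) → (143.4736,108.5056) → (155.6934,77.5651)

[5] `<path>` cubic bezier, #0000ff→score S432 F2662: (186.5755,28.8953) → (190.2503,30.4020) → (183.9774,30.6438) → (178.3285,27.5844) → (183.8752,19.1875)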